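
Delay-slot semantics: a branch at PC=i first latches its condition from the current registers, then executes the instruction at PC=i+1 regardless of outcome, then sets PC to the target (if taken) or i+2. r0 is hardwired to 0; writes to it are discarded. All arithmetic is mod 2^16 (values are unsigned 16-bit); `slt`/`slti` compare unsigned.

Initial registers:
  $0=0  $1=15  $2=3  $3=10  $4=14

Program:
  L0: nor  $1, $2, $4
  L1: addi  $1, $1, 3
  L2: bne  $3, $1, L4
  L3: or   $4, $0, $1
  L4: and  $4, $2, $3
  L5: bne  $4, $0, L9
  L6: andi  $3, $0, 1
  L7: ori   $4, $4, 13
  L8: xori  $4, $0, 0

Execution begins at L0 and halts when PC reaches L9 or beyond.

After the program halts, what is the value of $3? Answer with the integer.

0

[0] nor  $1, $2, $4  →  {$0:0, $1:65520, $2:3, $3:10, $4:14}
[1] addi  $1, $1, 3  →  {$0:0, $1:65523, $2:3, $3:10, $4:14}
[2] bne  $3, $1, L4  →  {$0:0, $1:65523, $2:3, $3:10, $4:14}  ⟨branch taken⟩
[3] or   $4, $0, $1  →  {$0:0, $1:65523, $2:3, $3:10, $4:65523}
[4] and  $4, $2, $3  →  {$0:0, $1:65523, $2:3, $3:10, $4:2}
[5] bne  $4, $0, L9  →  {$0:0, $1:65523, $2:3, $3:10, $4:2}  ⟨branch taken⟩
[6] andi  $3, $0, 1  →  {$0:0, $1:65523, $2:3, $3:0, $4:2}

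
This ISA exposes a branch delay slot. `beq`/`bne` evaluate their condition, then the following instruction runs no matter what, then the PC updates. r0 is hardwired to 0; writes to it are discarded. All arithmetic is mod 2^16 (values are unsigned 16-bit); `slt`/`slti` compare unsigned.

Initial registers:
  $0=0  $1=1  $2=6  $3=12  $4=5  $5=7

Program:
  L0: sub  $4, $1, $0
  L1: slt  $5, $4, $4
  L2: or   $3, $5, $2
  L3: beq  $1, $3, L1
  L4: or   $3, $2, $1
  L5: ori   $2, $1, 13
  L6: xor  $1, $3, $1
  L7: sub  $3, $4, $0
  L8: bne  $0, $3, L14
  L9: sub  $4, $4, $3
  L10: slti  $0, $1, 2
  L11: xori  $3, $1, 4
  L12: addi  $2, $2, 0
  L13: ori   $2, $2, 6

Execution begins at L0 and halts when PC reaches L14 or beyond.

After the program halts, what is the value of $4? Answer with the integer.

PC=0  sub  $4, $1, $0        | $0=0 $1=1 $2=6 $3=12 $4=1 $5=7
PC=1  slt  $5, $4, $4        | $0=0 $1=1 $2=6 $3=12 $4=1 $5=0
PC=2  or   $3, $5, $2        | $0=0 $1=1 $2=6 $3=6 $4=1 $5=0
PC=3  beq  $1, $3, L1        | $0=0 $1=1 $2=6 $3=6 $4=1 $5=0  [not taken]
PC=4  or   $3, $2, $1        | $0=0 $1=1 $2=6 $3=7 $4=1 $5=0
PC=5  ori   $2, $1, 13       | $0=0 $1=1 $2=13 $3=7 $4=1 $5=0
PC=6  xor  $1, $3, $1        | $0=0 $1=6 $2=13 $3=7 $4=1 $5=0
PC=7  sub  $3, $4, $0        | $0=0 $1=6 $2=13 $3=1 $4=1 $5=0
PC=8  bne  $0, $3, L14       | $0=0 $1=6 $2=13 $3=1 $4=1 $5=0  [TAKEN]
PC=9  sub  $4, $4, $3        | $0=0 $1=6 $2=13 $3=1 $4=0 $5=0

0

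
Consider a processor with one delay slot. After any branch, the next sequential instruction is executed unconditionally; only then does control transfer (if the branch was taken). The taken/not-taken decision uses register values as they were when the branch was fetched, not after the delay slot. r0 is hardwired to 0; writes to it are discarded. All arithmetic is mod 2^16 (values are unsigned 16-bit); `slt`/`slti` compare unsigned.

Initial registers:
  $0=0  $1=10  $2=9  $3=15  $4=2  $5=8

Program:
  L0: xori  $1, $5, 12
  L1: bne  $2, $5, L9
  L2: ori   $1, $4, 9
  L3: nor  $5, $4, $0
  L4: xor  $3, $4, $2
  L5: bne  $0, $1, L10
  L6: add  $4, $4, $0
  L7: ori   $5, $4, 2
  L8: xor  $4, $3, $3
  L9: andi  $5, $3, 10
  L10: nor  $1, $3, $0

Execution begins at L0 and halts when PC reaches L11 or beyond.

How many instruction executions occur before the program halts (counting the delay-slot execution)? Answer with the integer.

5

[0] xori  $1, $5, 12  →  {$0:0, $1:4, $2:9, $3:15, $4:2, $5:8}
[1] bne  $2, $5, L9  →  {$0:0, $1:4, $2:9, $3:15, $4:2, $5:8}  ⟨branch taken⟩
[2] ori   $1, $4, 9  →  {$0:0, $1:11, $2:9, $3:15, $4:2, $5:8}
[9] andi  $5, $3, 10  →  {$0:0, $1:11, $2:9, $3:15, $4:2, $5:10}
[10] nor  $1, $3, $0  →  {$0:0, $1:65520, $2:9, $3:15, $4:2, $5:10}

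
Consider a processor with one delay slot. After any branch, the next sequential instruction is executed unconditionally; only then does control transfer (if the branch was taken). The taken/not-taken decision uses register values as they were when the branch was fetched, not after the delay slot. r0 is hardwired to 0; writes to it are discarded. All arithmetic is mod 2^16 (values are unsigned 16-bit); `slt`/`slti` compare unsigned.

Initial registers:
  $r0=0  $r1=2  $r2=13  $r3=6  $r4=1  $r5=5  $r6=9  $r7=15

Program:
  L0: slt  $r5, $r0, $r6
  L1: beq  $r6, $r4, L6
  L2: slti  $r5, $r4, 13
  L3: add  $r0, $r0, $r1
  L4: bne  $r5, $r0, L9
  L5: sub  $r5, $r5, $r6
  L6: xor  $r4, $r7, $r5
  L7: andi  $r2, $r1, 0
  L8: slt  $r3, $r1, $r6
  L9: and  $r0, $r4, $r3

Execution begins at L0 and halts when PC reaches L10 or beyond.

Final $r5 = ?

[0] slt  $r5, $r0, $r6  →  {$r0:0, $r1:2, $r2:13, $r3:6, $r4:1, $r5:1, $r6:9, $r7:15}
[1] beq  $r6, $r4, L6  →  {$r0:0, $r1:2, $r2:13, $r3:6, $r4:1, $r5:1, $r6:9, $r7:15}  ⟨branch fallthrough⟩
[2] slti  $r5, $r4, 13  →  {$r0:0, $r1:2, $r2:13, $r3:6, $r4:1, $r5:1, $r6:9, $r7:15}
[3] add  $r0, $r0, $r1  →  {$r0:0, $r1:2, $r2:13, $r3:6, $r4:1, $r5:1, $r6:9, $r7:15}
[4] bne  $r5, $r0, L9  →  {$r0:0, $r1:2, $r2:13, $r3:6, $r4:1, $r5:1, $r6:9, $r7:15}  ⟨branch taken⟩
[5] sub  $r5, $r5, $r6  →  {$r0:0, $r1:2, $r2:13, $r3:6, $r4:1, $r5:65528, $r6:9, $r7:15}
[9] and  $r0, $r4, $r3  →  {$r0:0, $r1:2, $r2:13, $r3:6, $r4:1, $r5:65528, $r6:9, $r7:15}

65528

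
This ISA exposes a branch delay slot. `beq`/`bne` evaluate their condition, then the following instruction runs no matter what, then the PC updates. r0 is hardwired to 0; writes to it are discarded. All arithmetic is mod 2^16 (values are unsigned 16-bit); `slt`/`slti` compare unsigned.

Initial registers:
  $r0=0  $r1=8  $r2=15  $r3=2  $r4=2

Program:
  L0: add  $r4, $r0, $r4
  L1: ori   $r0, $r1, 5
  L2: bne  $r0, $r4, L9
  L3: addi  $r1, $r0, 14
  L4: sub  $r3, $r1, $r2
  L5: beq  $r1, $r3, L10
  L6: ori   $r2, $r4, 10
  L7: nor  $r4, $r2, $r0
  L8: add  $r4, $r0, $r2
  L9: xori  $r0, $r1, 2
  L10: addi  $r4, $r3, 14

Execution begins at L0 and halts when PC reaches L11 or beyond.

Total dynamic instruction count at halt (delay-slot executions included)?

6

  step pc=0: add  $r4, $r0, $r4  regs=(0,8,15,2,2)
  step pc=1: ori   $r0, $r1, 5  regs=(0,8,15,2,2)
  step pc=2: bne  $r0, $r4, L9  cond=T  regs=(0,8,15,2,2)
  step pc=3: addi  $r1, $r0, 14  regs=(0,14,15,2,2)
  step pc=9: xori  $r0, $r1, 2  regs=(0,14,15,2,2)
  step pc=10: addi  $r4, $r3, 14  regs=(0,14,15,2,16)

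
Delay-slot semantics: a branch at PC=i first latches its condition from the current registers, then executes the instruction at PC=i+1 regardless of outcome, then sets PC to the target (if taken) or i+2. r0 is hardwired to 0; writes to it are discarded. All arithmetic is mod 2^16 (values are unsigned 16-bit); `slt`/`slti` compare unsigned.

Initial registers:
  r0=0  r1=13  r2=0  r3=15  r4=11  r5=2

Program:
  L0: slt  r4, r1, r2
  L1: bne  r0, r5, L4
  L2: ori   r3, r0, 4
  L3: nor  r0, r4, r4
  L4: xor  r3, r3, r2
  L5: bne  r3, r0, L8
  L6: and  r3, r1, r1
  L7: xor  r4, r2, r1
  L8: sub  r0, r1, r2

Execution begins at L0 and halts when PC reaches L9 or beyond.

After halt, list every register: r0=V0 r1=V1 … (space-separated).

r0=0 r1=13 r2=0 r3=13 r4=0 r5=2

#0 slt  r4, r1, r2 ; 0/13/0/15/0/2
#1 bne  r0, r5, L4 ; 0/13/0/15/0/2 ; →target
#2 ori   r3, r0, 4 ; 0/13/0/4/0/2
#4 xor  r3, r3, r2 ; 0/13/0/4/0/2
#5 bne  r3, r0, L8 ; 0/13/0/4/0/2 ; →target
#6 and  r3, r1, r1 ; 0/13/0/13/0/2
#8 sub  r0, r1, r2 ; 0/13/0/13/0/2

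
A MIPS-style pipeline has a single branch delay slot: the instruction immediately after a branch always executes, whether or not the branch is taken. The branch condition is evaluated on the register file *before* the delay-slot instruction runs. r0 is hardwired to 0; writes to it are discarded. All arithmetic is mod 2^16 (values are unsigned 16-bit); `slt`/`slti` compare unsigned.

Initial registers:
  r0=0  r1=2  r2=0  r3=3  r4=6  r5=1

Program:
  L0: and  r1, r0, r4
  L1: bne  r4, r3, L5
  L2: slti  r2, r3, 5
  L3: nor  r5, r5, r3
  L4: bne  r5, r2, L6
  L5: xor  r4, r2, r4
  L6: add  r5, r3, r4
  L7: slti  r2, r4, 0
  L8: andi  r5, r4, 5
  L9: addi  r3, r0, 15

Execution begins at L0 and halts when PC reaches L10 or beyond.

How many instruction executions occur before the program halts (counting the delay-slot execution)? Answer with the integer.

8

PC=0  and  r1, r0, r4        | r0=0 r1=0 r2=0 r3=3 r4=6 r5=1
PC=1  bne  r4, r3, L5        | r0=0 r1=0 r2=0 r3=3 r4=6 r5=1  [TAKEN]
PC=2  slti  r2, r3, 5        | r0=0 r1=0 r2=1 r3=3 r4=6 r5=1
PC=5  xor  r4, r2, r4        | r0=0 r1=0 r2=1 r3=3 r4=7 r5=1
PC=6  add  r5, r3, r4        | r0=0 r1=0 r2=1 r3=3 r4=7 r5=10
PC=7  slti  r2, r4, 0        | r0=0 r1=0 r2=0 r3=3 r4=7 r5=10
PC=8  andi  r5, r4, 5        | r0=0 r1=0 r2=0 r3=3 r4=7 r5=5
PC=9  addi  r3, r0, 15       | r0=0 r1=0 r2=0 r3=15 r4=7 r5=5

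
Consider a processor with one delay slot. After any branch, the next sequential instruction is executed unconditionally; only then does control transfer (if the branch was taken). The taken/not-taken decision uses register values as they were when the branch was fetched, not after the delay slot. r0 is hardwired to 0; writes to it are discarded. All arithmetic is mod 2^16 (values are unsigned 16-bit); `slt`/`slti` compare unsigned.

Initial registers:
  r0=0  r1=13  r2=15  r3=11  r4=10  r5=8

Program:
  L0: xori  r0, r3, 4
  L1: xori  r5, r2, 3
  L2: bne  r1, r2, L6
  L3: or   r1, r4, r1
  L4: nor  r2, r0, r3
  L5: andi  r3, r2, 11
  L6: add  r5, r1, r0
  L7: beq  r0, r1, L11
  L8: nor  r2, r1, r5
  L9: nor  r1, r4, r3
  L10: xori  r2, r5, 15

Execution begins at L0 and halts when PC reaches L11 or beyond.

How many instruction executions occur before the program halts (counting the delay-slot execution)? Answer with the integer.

  step pc=0: xori  r0, r3, 4  regs=(0,13,15,11,10,8)
  step pc=1: xori  r5, r2, 3  regs=(0,13,15,11,10,12)
  step pc=2: bne  r1, r2, L6  cond=T  regs=(0,13,15,11,10,12)
  step pc=3: or   r1, r4, r1  regs=(0,15,15,11,10,12)
  step pc=6: add  r5, r1, r0  regs=(0,15,15,11,10,15)
  step pc=7: beq  r0, r1, L11  cond=F  regs=(0,15,15,11,10,15)
  step pc=8: nor  r2, r1, r5  regs=(0,15,65520,11,10,15)
  step pc=9: nor  r1, r4, r3  regs=(0,65524,65520,11,10,15)
  step pc=10: xori  r2, r5, 15  regs=(0,65524,0,11,10,15)

9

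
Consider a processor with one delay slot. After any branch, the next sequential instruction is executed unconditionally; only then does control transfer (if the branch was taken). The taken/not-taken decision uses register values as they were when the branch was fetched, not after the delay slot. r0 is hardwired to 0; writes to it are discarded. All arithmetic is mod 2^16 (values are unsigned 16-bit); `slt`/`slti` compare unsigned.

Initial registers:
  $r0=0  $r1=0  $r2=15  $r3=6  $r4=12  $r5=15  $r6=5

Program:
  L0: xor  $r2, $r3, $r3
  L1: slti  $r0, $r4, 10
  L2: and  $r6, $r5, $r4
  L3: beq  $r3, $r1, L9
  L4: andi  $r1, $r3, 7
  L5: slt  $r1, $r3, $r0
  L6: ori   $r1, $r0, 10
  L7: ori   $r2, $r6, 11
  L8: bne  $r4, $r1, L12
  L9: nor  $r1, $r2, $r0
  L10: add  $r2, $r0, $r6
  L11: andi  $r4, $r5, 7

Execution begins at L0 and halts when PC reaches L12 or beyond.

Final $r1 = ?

#0 xor  $r2, $r3, $r3 ; 0/0/0/6/12/15/5
#1 slti  $r0, $r4, 10 ; 0/0/0/6/12/15/5
#2 and  $r6, $r5, $r4 ; 0/0/0/6/12/15/12
#3 beq  $r3, $r1, L9 ; 0/0/0/6/12/15/12 ; →fallthru
#4 andi  $r1, $r3, 7 ; 0/6/0/6/12/15/12
#5 slt  $r1, $r3, $r0 ; 0/0/0/6/12/15/12
#6 ori   $r1, $r0, 10 ; 0/10/0/6/12/15/12
#7 ori   $r2, $r6, 11 ; 0/10/15/6/12/15/12
#8 bne  $r4, $r1, L12 ; 0/10/15/6/12/15/12 ; →target
#9 nor  $r1, $r2, $r0 ; 0/65520/15/6/12/15/12

65520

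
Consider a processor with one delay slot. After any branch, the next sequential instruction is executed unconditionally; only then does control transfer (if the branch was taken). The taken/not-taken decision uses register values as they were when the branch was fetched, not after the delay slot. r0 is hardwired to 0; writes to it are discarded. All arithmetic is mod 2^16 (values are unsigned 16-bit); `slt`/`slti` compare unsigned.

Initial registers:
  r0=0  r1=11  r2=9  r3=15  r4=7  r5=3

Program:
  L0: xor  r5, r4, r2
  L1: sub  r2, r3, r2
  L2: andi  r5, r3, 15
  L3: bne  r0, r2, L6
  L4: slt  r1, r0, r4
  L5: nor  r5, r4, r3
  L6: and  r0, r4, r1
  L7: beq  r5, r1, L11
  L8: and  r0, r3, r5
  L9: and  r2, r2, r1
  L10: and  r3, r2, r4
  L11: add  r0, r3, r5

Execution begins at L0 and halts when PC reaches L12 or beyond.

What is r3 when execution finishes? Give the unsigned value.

[0] xor  r5, r4, r2  →  {r0:0, r1:11, r2:9, r3:15, r4:7, r5:14}
[1] sub  r2, r3, r2  →  {r0:0, r1:11, r2:6, r3:15, r4:7, r5:14}
[2] andi  r5, r3, 15  →  {r0:0, r1:11, r2:6, r3:15, r4:7, r5:15}
[3] bne  r0, r2, L6  →  {r0:0, r1:11, r2:6, r3:15, r4:7, r5:15}  ⟨branch taken⟩
[4] slt  r1, r0, r4  →  {r0:0, r1:1, r2:6, r3:15, r4:7, r5:15}
[6] and  r0, r4, r1  →  {r0:0, r1:1, r2:6, r3:15, r4:7, r5:15}
[7] beq  r5, r1, L11  →  {r0:0, r1:1, r2:6, r3:15, r4:7, r5:15}  ⟨branch fallthrough⟩
[8] and  r0, r3, r5  →  {r0:0, r1:1, r2:6, r3:15, r4:7, r5:15}
[9] and  r2, r2, r1  →  {r0:0, r1:1, r2:0, r3:15, r4:7, r5:15}
[10] and  r3, r2, r4  →  {r0:0, r1:1, r2:0, r3:0, r4:7, r5:15}
[11] add  r0, r3, r5  →  {r0:0, r1:1, r2:0, r3:0, r4:7, r5:15}

0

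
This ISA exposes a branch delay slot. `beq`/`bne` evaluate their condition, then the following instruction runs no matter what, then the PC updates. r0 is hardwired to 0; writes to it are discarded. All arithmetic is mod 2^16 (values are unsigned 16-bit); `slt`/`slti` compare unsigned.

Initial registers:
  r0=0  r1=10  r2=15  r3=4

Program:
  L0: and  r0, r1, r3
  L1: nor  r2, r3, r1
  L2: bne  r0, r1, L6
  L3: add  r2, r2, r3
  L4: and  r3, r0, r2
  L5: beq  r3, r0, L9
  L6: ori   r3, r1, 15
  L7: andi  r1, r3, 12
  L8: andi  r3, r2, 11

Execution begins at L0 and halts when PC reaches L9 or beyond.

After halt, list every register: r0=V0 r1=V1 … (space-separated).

  step pc=0: and  r0, r1, r3  regs=(0,10,15,4)
  step pc=1: nor  r2, r3, r1  regs=(0,10,65521,4)
  step pc=2: bne  r0, r1, L6  cond=T  regs=(0,10,65521,4)
  step pc=3: add  r2, r2, r3  regs=(0,10,65525,4)
  step pc=6: ori   r3, r1, 15  regs=(0,10,65525,15)
  step pc=7: andi  r1, r3, 12  regs=(0,12,65525,15)
  step pc=8: andi  r3, r2, 11  regs=(0,12,65525,1)

r0=0 r1=12 r2=65525 r3=1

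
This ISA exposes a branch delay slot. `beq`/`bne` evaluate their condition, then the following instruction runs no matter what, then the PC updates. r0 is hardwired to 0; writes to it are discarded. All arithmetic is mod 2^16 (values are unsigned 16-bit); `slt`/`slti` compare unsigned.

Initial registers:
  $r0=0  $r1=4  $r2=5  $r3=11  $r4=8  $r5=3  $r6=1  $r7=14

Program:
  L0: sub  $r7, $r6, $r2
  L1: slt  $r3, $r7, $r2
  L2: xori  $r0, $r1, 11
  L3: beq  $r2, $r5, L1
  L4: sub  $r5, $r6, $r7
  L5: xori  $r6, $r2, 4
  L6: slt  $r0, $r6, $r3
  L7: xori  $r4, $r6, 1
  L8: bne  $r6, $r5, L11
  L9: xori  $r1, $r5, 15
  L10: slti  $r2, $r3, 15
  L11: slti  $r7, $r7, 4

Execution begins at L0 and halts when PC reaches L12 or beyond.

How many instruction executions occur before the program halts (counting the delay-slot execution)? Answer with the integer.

  step pc=0: sub  $r7, $r6, $r2  regs=(0,4,5,11,8,3,1,65532)
  step pc=1: slt  $r3, $r7, $r2  regs=(0,4,5,0,8,3,1,65532)
  step pc=2: xori  $r0, $r1, 11  regs=(0,4,5,0,8,3,1,65532)
  step pc=3: beq  $r2, $r5, L1  cond=F  regs=(0,4,5,0,8,3,1,65532)
  step pc=4: sub  $r5, $r6, $r7  regs=(0,4,5,0,8,5,1,65532)
  step pc=5: xori  $r6, $r2, 4  regs=(0,4,5,0,8,5,1,65532)
  step pc=6: slt  $r0, $r6, $r3  regs=(0,4,5,0,8,5,1,65532)
  step pc=7: xori  $r4, $r6, 1  regs=(0,4,5,0,0,5,1,65532)
  step pc=8: bne  $r6, $r5, L11  cond=T  regs=(0,4,5,0,0,5,1,65532)
  step pc=9: xori  $r1, $r5, 15  regs=(0,10,5,0,0,5,1,65532)
  step pc=11: slti  $r7, $r7, 4  regs=(0,10,5,0,0,5,1,0)

11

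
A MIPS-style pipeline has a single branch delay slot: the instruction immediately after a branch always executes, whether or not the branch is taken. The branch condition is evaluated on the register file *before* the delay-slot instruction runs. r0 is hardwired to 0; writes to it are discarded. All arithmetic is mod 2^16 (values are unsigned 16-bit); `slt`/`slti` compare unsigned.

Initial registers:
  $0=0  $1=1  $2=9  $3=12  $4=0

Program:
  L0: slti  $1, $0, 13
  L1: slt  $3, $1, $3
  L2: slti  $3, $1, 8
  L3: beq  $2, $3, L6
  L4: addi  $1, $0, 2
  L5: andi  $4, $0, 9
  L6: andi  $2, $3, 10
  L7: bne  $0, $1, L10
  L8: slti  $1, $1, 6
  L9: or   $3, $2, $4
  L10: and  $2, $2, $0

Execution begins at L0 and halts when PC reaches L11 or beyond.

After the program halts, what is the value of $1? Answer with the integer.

1

[0] slti  $1, $0, 13  →  {$0:0, $1:1, $2:9, $3:12, $4:0}
[1] slt  $3, $1, $3  →  {$0:0, $1:1, $2:9, $3:1, $4:0}
[2] slti  $3, $1, 8  →  {$0:0, $1:1, $2:9, $3:1, $4:0}
[3] beq  $2, $3, L6  →  {$0:0, $1:1, $2:9, $3:1, $4:0}  ⟨branch fallthrough⟩
[4] addi  $1, $0, 2  →  {$0:0, $1:2, $2:9, $3:1, $4:0}
[5] andi  $4, $0, 9  →  {$0:0, $1:2, $2:9, $3:1, $4:0}
[6] andi  $2, $3, 10  →  {$0:0, $1:2, $2:0, $3:1, $4:0}
[7] bne  $0, $1, L10  →  {$0:0, $1:2, $2:0, $3:1, $4:0}  ⟨branch taken⟩
[8] slti  $1, $1, 6  →  {$0:0, $1:1, $2:0, $3:1, $4:0}
[10] and  $2, $2, $0  →  {$0:0, $1:1, $2:0, $3:1, $4:0}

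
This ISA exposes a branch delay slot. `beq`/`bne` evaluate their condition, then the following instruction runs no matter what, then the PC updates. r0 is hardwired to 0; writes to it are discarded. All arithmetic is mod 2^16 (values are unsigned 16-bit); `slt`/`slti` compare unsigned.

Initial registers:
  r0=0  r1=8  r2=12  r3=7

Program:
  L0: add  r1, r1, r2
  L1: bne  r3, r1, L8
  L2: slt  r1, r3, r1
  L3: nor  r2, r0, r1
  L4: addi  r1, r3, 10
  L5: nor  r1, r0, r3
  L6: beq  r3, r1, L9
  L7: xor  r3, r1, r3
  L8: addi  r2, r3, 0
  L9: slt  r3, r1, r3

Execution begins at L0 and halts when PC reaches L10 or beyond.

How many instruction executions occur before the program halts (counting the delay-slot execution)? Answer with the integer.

5

  step pc=0: add  r1, r1, r2  regs=(0,20,12,7)
  step pc=1: bne  r3, r1, L8  cond=T  regs=(0,20,12,7)
  step pc=2: slt  r1, r3, r1  regs=(0,1,12,7)
  step pc=8: addi  r2, r3, 0  regs=(0,1,7,7)
  step pc=9: slt  r3, r1, r3  regs=(0,1,7,1)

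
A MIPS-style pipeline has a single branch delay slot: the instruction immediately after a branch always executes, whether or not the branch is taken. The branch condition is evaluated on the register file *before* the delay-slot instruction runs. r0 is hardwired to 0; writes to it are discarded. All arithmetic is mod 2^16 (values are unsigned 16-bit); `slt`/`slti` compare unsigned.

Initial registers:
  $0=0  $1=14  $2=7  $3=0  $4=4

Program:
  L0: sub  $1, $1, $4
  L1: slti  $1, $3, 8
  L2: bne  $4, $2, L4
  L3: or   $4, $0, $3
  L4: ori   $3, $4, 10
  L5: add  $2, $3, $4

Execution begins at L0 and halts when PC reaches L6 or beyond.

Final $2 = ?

#0 sub  $1, $1, $4 ; 0/10/7/0/4
#1 slti  $1, $3, 8 ; 0/1/7/0/4
#2 bne  $4, $2, L4 ; 0/1/7/0/4 ; →target
#3 or   $4, $0, $3 ; 0/1/7/0/0
#4 ori   $3, $4, 10 ; 0/1/7/10/0
#5 add  $2, $3, $4 ; 0/1/10/10/0

10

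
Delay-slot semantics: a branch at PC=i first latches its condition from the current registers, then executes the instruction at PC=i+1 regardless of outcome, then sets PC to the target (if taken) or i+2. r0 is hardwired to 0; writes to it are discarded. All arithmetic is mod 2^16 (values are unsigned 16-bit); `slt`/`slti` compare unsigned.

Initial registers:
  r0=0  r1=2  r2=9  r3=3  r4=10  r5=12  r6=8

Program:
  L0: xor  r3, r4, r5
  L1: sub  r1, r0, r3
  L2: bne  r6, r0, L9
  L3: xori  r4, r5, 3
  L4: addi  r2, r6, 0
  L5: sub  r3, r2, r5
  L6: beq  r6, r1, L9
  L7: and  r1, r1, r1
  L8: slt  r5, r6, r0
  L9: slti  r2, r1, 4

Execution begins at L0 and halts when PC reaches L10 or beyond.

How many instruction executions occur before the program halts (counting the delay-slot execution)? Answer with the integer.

  step pc=0: xor  r3, r4, r5  regs=(0,2,9,6,10,12,8)
  step pc=1: sub  r1, r0, r3  regs=(0,65530,9,6,10,12,8)
  step pc=2: bne  r6, r0, L9  cond=T  regs=(0,65530,9,6,10,12,8)
  step pc=3: xori  r4, r5, 3  regs=(0,65530,9,6,15,12,8)
  step pc=9: slti  r2, r1, 4  regs=(0,65530,0,6,15,12,8)

5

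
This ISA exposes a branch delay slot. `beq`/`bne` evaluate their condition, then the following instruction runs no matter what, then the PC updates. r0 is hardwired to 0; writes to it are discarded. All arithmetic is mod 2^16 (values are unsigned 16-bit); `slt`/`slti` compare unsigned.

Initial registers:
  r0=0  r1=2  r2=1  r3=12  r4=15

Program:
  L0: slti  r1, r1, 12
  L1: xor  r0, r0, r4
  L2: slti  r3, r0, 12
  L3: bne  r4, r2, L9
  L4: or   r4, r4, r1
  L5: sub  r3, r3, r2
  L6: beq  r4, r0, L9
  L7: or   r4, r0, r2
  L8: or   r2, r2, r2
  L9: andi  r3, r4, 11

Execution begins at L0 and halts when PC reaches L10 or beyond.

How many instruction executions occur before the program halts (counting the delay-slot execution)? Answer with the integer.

6

PC=0  slti  r1, r1, 12       | r0=0 r1=1 r2=1 r3=12 r4=15
PC=1  xor  r0, r0, r4        | r0=0 r1=1 r2=1 r3=12 r4=15
PC=2  slti  r3, r0, 12       | r0=0 r1=1 r2=1 r3=1 r4=15
PC=3  bne  r4, r2, L9        | r0=0 r1=1 r2=1 r3=1 r4=15  [TAKEN]
PC=4  or   r4, r4, r1        | r0=0 r1=1 r2=1 r3=1 r4=15
PC=9  andi  r3, r4, 11       | r0=0 r1=1 r2=1 r3=11 r4=15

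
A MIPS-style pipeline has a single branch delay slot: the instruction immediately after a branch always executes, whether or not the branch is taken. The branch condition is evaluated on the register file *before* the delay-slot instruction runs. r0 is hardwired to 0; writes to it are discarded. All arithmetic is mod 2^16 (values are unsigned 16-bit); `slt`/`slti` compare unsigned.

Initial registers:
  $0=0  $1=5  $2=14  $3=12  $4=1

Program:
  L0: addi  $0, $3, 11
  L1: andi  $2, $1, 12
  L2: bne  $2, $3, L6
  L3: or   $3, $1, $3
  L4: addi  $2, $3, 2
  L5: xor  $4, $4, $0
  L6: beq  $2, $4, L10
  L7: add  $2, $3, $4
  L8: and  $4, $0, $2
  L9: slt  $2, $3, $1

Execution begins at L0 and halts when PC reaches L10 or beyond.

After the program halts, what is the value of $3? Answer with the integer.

13

[0] addi  $0, $3, 11  →  {$0:0, $1:5, $2:14, $3:12, $4:1}
[1] andi  $2, $1, 12  →  {$0:0, $1:5, $2:4, $3:12, $4:1}
[2] bne  $2, $3, L6  →  {$0:0, $1:5, $2:4, $3:12, $4:1}  ⟨branch taken⟩
[3] or   $3, $1, $3  →  {$0:0, $1:5, $2:4, $3:13, $4:1}
[6] beq  $2, $4, L10  →  {$0:0, $1:5, $2:4, $3:13, $4:1}  ⟨branch fallthrough⟩
[7] add  $2, $3, $4  →  {$0:0, $1:5, $2:14, $3:13, $4:1}
[8] and  $4, $0, $2  →  {$0:0, $1:5, $2:14, $3:13, $4:0}
[9] slt  $2, $3, $1  →  {$0:0, $1:5, $2:0, $3:13, $4:0}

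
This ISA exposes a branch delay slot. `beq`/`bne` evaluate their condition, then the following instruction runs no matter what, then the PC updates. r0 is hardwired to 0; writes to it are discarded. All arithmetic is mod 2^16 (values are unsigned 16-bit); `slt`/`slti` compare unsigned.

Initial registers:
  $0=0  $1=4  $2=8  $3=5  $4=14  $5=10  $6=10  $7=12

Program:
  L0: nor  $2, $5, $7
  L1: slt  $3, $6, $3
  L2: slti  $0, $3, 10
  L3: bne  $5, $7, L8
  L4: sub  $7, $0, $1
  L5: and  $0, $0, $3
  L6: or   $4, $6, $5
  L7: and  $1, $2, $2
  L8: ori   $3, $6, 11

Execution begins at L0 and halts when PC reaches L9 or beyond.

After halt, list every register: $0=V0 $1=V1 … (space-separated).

$0=0 $1=4 $2=65521 $3=11 $4=14 $5=10 $6=10 $7=65532

[0] nor  $2, $5, $7  →  {$0:0, $1:4, $2:65521, $3:5, $4:14, $5:10, $6:10, $7:12}
[1] slt  $3, $6, $3  →  {$0:0, $1:4, $2:65521, $3:0, $4:14, $5:10, $6:10, $7:12}
[2] slti  $0, $3, 10  →  {$0:0, $1:4, $2:65521, $3:0, $4:14, $5:10, $6:10, $7:12}
[3] bne  $5, $7, L8  →  {$0:0, $1:4, $2:65521, $3:0, $4:14, $5:10, $6:10, $7:12}  ⟨branch taken⟩
[4] sub  $7, $0, $1  →  {$0:0, $1:4, $2:65521, $3:0, $4:14, $5:10, $6:10, $7:65532}
[8] ori   $3, $6, 11  →  {$0:0, $1:4, $2:65521, $3:11, $4:14, $5:10, $6:10, $7:65532}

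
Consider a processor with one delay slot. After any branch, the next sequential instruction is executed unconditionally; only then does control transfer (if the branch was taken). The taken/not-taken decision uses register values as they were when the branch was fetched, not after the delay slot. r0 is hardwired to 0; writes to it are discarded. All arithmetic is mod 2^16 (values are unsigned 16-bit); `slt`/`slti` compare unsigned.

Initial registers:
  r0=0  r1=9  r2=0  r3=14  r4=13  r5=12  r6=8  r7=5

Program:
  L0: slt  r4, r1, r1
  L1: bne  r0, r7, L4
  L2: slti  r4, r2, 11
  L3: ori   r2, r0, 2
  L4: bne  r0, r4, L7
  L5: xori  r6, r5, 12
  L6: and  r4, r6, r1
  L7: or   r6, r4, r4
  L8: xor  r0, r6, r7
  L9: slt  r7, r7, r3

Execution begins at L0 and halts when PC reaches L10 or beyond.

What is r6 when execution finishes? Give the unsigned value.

PC=0  slt  r4, r1, r1        | r0=0 r1=9 r2=0 r3=14 r4=0 r5=12 r6=8 r7=5
PC=1  bne  r0, r7, L4        | r0=0 r1=9 r2=0 r3=14 r4=0 r5=12 r6=8 r7=5  [TAKEN]
PC=2  slti  r4, r2, 11       | r0=0 r1=9 r2=0 r3=14 r4=1 r5=12 r6=8 r7=5
PC=4  bne  r0, r4, L7        | r0=0 r1=9 r2=0 r3=14 r4=1 r5=12 r6=8 r7=5  [TAKEN]
PC=5  xori  r6, r5, 12       | r0=0 r1=9 r2=0 r3=14 r4=1 r5=12 r6=0 r7=5
PC=7  or   r6, r4, r4        | r0=0 r1=9 r2=0 r3=14 r4=1 r5=12 r6=1 r7=5
PC=8  xor  r0, r6, r7        | r0=0 r1=9 r2=0 r3=14 r4=1 r5=12 r6=1 r7=5
PC=9  slt  r7, r7, r3        | r0=0 r1=9 r2=0 r3=14 r4=1 r5=12 r6=1 r7=1

1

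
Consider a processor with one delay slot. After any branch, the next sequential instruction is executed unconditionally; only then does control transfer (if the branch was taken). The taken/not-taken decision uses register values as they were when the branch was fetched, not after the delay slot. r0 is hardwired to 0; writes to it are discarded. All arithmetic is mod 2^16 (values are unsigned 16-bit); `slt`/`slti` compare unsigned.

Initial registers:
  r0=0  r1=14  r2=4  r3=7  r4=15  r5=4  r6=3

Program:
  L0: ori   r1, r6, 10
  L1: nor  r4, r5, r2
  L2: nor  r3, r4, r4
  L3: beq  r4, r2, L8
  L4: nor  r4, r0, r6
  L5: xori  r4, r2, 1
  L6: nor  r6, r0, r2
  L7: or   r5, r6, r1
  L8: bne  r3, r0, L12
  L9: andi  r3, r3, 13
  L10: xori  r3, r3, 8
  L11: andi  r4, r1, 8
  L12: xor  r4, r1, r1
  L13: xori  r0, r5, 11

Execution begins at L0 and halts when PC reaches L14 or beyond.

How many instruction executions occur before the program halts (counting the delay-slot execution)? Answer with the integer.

  step pc=0: ori   r1, r6, 10  regs=(0,11,4,7,15,4,3)
  step pc=1: nor  r4, r5, r2  regs=(0,11,4,7,65531,4,3)
  step pc=2: nor  r3, r4, r4  regs=(0,11,4,4,65531,4,3)
  step pc=3: beq  r4, r2, L8  cond=F  regs=(0,11,4,4,65531,4,3)
  step pc=4: nor  r4, r0, r6  regs=(0,11,4,4,65532,4,3)
  step pc=5: xori  r4, r2, 1  regs=(0,11,4,4,5,4,3)
  step pc=6: nor  r6, r0, r2  regs=(0,11,4,4,5,4,65531)
  step pc=7: or   r5, r6, r1  regs=(0,11,4,4,5,65531,65531)
  step pc=8: bne  r3, r0, L12  cond=T  regs=(0,11,4,4,5,65531,65531)
  step pc=9: andi  r3, r3, 13  regs=(0,11,4,4,5,65531,65531)
  step pc=12: xor  r4, r1, r1  regs=(0,11,4,4,0,65531,65531)
  step pc=13: xori  r0, r5, 11  regs=(0,11,4,4,0,65531,65531)

12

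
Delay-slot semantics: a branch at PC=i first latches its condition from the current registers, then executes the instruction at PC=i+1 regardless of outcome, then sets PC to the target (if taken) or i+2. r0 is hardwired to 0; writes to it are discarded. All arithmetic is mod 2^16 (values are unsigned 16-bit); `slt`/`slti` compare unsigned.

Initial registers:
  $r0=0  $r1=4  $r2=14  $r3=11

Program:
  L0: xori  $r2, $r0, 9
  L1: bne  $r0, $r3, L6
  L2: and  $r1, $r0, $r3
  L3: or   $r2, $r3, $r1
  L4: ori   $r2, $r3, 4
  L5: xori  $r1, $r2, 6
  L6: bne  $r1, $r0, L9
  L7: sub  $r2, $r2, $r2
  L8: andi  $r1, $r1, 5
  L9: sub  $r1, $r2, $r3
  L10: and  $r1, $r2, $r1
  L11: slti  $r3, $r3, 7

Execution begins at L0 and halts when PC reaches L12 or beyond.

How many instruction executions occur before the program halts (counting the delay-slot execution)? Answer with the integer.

9

[0] xori  $r2, $r0, 9  →  {$r0:0, $r1:4, $r2:9, $r3:11}
[1] bne  $r0, $r3, L6  →  {$r0:0, $r1:4, $r2:9, $r3:11}  ⟨branch taken⟩
[2] and  $r1, $r0, $r3  →  {$r0:0, $r1:0, $r2:9, $r3:11}
[6] bne  $r1, $r0, L9  →  {$r0:0, $r1:0, $r2:9, $r3:11}  ⟨branch fallthrough⟩
[7] sub  $r2, $r2, $r2  →  {$r0:0, $r1:0, $r2:0, $r3:11}
[8] andi  $r1, $r1, 5  →  {$r0:0, $r1:0, $r2:0, $r3:11}
[9] sub  $r1, $r2, $r3  →  {$r0:0, $r1:65525, $r2:0, $r3:11}
[10] and  $r1, $r2, $r1  →  {$r0:0, $r1:0, $r2:0, $r3:11}
[11] slti  $r3, $r3, 7  →  {$r0:0, $r1:0, $r2:0, $r3:0}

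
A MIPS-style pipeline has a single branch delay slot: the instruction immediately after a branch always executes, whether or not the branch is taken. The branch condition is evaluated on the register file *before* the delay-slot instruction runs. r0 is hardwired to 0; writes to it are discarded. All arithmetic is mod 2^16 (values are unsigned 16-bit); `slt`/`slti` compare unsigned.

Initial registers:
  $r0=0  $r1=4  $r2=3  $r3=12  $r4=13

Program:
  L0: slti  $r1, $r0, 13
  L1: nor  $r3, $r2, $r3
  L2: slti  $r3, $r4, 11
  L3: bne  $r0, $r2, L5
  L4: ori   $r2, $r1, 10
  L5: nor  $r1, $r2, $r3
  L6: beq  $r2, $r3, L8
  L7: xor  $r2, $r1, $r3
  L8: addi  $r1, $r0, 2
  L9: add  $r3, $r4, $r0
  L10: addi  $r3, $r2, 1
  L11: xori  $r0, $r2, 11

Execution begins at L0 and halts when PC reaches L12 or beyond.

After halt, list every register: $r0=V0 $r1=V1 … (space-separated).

$r0=0 $r1=2 $r2=65524 $r3=65525 $r4=13

#0 slti  $r1, $r0, 13 ; 0/1/3/12/13
#1 nor  $r3, $r2, $r3 ; 0/1/3/65520/13
#2 slti  $r3, $r4, 11 ; 0/1/3/0/13
#3 bne  $r0, $r2, L5 ; 0/1/3/0/13 ; →target
#4 ori   $r2, $r1, 10 ; 0/1/11/0/13
#5 nor  $r1, $r2, $r3 ; 0/65524/11/0/13
#6 beq  $r2, $r3, L8 ; 0/65524/11/0/13 ; →fallthru
#7 xor  $r2, $r1, $r3 ; 0/65524/65524/0/13
#8 addi  $r1, $r0, 2 ; 0/2/65524/0/13
#9 add  $r3, $r4, $r0 ; 0/2/65524/13/13
#10 addi  $r3, $r2, 1 ; 0/2/65524/65525/13
#11 xori  $r0, $r2, 11 ; 0/2/65524/65525/13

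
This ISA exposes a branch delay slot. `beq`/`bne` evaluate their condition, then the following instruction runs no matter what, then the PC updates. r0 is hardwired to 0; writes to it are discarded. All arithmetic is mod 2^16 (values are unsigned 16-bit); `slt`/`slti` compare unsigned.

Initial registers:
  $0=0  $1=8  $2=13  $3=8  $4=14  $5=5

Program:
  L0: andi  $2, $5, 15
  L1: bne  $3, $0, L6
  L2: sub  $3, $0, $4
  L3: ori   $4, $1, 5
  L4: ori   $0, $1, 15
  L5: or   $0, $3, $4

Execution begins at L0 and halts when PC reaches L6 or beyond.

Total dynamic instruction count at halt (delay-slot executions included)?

#0 andi  $2, $5, 15 ; 0/8/5/8/14/5
#1 bne  $3, $0, L6 ; 0/8/5/8/14/5 ; →target
#2 sub  $3, $0, $4 ; 0/8/5/65522/14/5

3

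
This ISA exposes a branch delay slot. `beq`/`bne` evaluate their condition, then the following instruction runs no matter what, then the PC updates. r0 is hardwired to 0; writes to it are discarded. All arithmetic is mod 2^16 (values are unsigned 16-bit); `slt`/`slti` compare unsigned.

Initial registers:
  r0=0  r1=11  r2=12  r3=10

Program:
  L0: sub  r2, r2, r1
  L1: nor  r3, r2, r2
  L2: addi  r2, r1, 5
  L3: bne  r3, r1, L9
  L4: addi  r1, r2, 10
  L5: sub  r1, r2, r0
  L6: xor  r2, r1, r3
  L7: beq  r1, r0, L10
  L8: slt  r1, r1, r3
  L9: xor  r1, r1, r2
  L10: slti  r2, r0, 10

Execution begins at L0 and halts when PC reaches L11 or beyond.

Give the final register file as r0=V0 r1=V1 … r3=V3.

PC=0  sub  r2, r2, r1        | r0=0 r1=11 r2=1 r3=10
PC=1  nor  r3, r2, r2        | r0=0 r1=11 r2=1 r3=65534
PC=2  addi  r2, r1, 5        | r0=0 r1=11 r2=16 r3=65534
PC=3  bne  r3, r1, L9        | r0=0 r1=11 r2=16 r3=65534  [TAKEN]
PC=4  addi  r1, r2, 10       | r0=0 r1=26 r2=16 r3=65534
PC=9  xor  r1, r1, r2        | r0=0 r1=10 r2=16 r3=65534
PC=10 slti  r2, r0, 10       | r0=0 r1=10 r2=1 r3=65534

r0=0 r1=10 r2=1 r3=65534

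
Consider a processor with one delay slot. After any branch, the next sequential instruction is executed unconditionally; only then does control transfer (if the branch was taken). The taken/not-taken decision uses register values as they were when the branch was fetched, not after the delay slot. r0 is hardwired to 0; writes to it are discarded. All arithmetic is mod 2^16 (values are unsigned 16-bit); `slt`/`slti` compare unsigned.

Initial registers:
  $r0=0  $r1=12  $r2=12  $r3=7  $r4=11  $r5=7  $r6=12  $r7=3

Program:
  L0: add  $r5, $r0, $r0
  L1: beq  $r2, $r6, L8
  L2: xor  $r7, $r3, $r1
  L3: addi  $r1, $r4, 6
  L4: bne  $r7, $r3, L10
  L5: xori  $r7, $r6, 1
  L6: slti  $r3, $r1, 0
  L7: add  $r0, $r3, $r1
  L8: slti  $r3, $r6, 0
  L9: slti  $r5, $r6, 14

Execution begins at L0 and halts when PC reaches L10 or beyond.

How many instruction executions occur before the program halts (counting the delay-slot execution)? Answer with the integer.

[0] add  $r5, $r0, $r0  →  {$r0:0, $r1:12, $r2:12, $r3:7, $r4:11, $r5:0, $r6:12, $r7:3}
[1] beq  $r2, $r6, L8  →  {$r0:0, $r1:12, $r2:12, $r3:7, $r4:11, $r5:0, $r6:12, $r7:3}  ⟨branch taken⟩
[2] xor  $r7, $r3, $r1  →  {$r0:0, $r1:12, $r2:12, $r3:7, $r4:11, $r5:0, $r6:12, $r7:11}
[8] slti  $r3, $r6, 0  →  {$r0:0, $r1:12, $r2:12, $r3:0, $r4:11, $r5:0, $r6:12, $r7:11}
[9] slti  $r5, $r6, 14  →  {$r0:0, $r1:12, $r2:12, $r3:0, $r4:11, $r5:1, $r6:12, $r7:11}

5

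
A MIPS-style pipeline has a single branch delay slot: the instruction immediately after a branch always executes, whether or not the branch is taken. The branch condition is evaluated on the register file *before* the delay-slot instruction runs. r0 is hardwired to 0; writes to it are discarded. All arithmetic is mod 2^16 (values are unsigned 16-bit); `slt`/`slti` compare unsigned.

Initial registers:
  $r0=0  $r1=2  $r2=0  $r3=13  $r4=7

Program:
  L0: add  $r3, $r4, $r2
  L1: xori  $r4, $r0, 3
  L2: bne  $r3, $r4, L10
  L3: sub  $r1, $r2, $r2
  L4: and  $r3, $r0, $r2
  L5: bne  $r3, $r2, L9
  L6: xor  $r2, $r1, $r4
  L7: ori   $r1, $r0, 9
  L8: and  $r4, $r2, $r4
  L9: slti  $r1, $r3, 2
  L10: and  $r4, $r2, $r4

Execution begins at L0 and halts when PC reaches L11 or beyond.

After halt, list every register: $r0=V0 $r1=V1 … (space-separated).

  step pc=0: add  $r3, $r4, $r2  regs=(0,2,0,7,7)
  step pc=1: xori  $r4, $r0, 3  regs=(0,2,0,7,3)
  step pc=2: bne  $r3, $r4, L10  cond=T  regs=(0,2,0,7,3)
  step pc=3: sub  $r1, $r2, $r2  regs=(0,0,0,7,3)
  step pc=10: and  $r4, $r2, $r4  regs=(0,0,0,7,0)

$r0=0 $r1=0 $r2=0 $r3=7 $r4=0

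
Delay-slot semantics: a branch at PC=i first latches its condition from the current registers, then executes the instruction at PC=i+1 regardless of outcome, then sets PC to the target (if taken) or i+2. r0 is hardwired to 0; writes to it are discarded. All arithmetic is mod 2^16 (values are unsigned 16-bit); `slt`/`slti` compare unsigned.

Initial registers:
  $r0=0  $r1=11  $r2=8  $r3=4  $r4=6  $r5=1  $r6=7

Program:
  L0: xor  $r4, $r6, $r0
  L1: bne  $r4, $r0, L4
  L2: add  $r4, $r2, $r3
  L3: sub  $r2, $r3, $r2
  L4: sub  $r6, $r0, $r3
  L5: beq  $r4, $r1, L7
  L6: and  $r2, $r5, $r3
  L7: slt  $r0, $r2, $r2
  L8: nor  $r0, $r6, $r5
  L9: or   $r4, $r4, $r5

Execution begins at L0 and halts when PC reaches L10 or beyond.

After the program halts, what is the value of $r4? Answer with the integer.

13

  step pc=0: xor  $r4, $r6, $r0  regs=(0,11,8,4,7,1,7)
  step pc=1: bne  $r4, $r0, L4  cond=T  regs=(0,11,8,4,7,1,7)
  step pc=2: add  $r4, $r2, $r3  regs=(0,11,8,4,12,1,7)
  step pc=4: sub  $r6, $r0, $r3  regs=(0,11,8,4,12,1,65532)
  step pc=5: beq  $r4, $r1, L7  cond=F  regs=(0,11,8,4,12,1,65532)
  step pc=6: and  $r2, $r5, $r3  regs=(0,11,0,4,12,1,65532)
  step pc=7: slt  $r0, $r2, $r2  regs=(0,11,0,4,12,1,65532)
  step pc=8: nor  $r0, $r6, $r5  regs=(0,11,0,4,12,1,65532)
  step pc=9: or   $r4, $r4, $r5  regs=(0,11,0,4,13,1,65532)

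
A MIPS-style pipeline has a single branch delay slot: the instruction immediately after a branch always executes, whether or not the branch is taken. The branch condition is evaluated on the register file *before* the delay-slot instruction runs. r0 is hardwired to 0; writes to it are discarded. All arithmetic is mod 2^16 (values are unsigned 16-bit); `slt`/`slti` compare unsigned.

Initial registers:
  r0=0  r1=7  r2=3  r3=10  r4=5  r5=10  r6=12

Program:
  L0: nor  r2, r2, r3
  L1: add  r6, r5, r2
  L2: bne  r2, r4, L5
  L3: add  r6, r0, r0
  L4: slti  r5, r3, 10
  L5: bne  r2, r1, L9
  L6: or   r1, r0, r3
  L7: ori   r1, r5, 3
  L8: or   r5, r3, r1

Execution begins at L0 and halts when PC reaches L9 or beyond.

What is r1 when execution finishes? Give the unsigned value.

PC=0  nor  r2, r2, r3        | r0=0 r1=7 r2=65524 r3=10 r4=5 r5=10 r6=12
PC=1  add  r6, r5, r2        | r0=0 r1=7 r2=65524 r3=10 r4=5 r5=10 r6=65534
PC=2  bne  r2, r4, L5        | r0=0 r1=7 r2=65524 r3=10 r4=5 r5=10 r6=65534  [TAKEN]
PC=3  add  r6, r0, r0        | r0=0 r1=7 r2=65524 r3=10 r4=5 r5=10 r6=0
PC=5  bne  r2, r1, L9        | r0=0 r1=7 r2=65524 r3=10 r4=5 r5=10 r6=0  [TAKEN]
PC=6  or   r1, r0, r3        | r0=0 r1=10 r2=65524 r3=10 r4=5 r5=10 r6=0

10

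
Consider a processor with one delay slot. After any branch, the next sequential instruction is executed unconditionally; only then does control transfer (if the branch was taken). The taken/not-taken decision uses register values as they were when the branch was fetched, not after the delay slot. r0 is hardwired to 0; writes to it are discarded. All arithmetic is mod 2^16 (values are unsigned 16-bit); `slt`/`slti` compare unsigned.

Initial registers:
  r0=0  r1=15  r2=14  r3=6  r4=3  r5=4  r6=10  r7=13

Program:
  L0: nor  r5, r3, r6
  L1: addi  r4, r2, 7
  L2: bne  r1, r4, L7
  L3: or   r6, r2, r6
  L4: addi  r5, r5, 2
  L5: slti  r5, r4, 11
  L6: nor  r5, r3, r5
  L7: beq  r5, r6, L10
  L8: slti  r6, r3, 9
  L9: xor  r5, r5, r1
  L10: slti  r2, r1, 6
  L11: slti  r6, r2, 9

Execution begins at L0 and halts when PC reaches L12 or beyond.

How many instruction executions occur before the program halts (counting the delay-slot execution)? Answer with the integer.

9

  step pc=0: nor  r5, r3, r6  regs=(0,15,14,6,3,65521,10,13)
  step pc=1: addi  r4, r2, 7  regs=(0,15,14,6,21,65521,10,13)
  step pc=2: bne  r1, r4, L7  cond=T  regs=(0,15,14,6,21,65521,10,13)
  step pc=3: or   r6, r2, r6  regs=(0,15,14,6,21,65521,14,13)
  step pc=7: beq  r5, r6, L10  cond=F  regs=(0,15,14,6,21,65521,14,13)
  step pc=8: slti  r6, r3, 9  regs=(0,15,14,6,21,65521,1,13)
  step pc=9: xor  r5, r5, r1  regs=(0,15,14,6,21,65534,1,13)
  step pc=10: slti  r2, r1, 6  regs=(0,15,0,6,21,65534,1,13)
  step pc=11: slti  r6, r2, 9  regs=(0,15,0,6,21,65534,1,13)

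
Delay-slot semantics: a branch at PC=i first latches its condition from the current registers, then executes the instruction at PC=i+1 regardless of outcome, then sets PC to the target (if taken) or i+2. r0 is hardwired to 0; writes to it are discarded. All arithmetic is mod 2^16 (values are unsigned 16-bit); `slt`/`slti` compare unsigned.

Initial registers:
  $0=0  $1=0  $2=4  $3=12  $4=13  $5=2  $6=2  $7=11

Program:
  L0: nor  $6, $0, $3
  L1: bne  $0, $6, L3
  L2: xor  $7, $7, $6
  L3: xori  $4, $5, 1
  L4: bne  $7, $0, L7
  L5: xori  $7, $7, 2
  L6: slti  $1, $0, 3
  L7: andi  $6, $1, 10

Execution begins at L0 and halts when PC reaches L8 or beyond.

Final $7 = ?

65530

  step pc=0: nor  $6, $0, $3  regs=(0,0,4,12,13,2,65523,11)
  step pc=1: bne  $0, $6, L3  cond=T  regs=(0,0,4,12,13,2,65523,11)
  step pc=2: xor  $7, $7, $6  regs=(0,0,4,12,13,2,65523,65528)
  step pc=3: xori  $4, $5, 1  regs=(0,0,4,12,3,2,65523,65528)
  step pc=4: bne  $7, $0, L7  cond=T  regs=(0,0,4,12,3,2,65523,65528)
  step pc=5: xori  $7, $7, 2  regs=(0,0,4,12,3,2,65523,65530)
  step pc=7: andi  $6, $1, 10  regs=(0,0,4,12,3,2,0,65530)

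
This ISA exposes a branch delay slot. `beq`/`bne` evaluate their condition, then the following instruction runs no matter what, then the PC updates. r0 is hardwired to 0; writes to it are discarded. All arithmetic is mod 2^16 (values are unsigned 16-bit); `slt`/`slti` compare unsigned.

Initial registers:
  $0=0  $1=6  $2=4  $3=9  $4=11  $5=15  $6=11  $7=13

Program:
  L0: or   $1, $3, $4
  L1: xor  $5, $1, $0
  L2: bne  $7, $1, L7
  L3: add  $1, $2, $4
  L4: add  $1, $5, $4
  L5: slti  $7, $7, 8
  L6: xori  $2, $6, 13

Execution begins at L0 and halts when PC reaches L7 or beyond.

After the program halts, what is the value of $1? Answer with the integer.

#0 or   $1, $3, $4 ; 0/11/4/9/11/15/11/13
#1 xor  $5, $1, $0 ; 0/11/4/9/11/11/11/13
#2 bne  $7, $1, L7 ; 0/11/4/9/11/11/11/13 ; →target
#3 add  $1, $2, $4 ; 0/15/4/9/11/11/11/13

15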